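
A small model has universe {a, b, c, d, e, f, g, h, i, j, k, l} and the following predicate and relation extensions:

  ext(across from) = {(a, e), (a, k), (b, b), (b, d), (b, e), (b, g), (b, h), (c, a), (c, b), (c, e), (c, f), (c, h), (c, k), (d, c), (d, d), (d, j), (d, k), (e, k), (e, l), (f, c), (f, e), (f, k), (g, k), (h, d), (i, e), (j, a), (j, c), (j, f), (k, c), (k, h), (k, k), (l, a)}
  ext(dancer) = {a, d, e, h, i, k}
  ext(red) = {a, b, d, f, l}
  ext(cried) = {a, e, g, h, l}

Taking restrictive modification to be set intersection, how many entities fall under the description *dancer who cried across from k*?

2

⟦who cried⟧ = ⟦cried⟧ = {a, e, g, h, l}
⟦across from k⟧ = {x : ⟨x, k⟩ ∈ ⟦across from⟧} = {a, c, d, e, f, g, k}
⟦dancer⟧ = {a, d, e, h, i, k}
… ∩ ⟦who cried⟧ = {a, d, e, h, i, k} ∩ {a, e, g, h, l} = {a, e, h}
… ∩ ⟦across from k⟧ = {a, e, h} ∩ {a, c, d, e, f, g, k} = {a, e}
⟦dancer who cried across from k⟧ = {a, e}, so the cardinality is 2.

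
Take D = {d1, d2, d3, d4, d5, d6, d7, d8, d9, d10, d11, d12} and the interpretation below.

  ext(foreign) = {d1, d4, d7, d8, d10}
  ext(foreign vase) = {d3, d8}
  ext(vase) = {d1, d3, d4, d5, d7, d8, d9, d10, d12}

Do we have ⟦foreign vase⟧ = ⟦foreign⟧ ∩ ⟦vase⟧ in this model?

no

⟦foreign⟧ ∩ ⟦vase⟧ = {d1, d4, d7, d8, d10} ∩ {d1, d3, d4, d5, d7, d8, d9, d10, d12} = {d1, d4, d7, d8, d10}
Observed ⟦foreign vase⟧ = {d3, d8}.
These differ, so the modifier is not intersective in this model.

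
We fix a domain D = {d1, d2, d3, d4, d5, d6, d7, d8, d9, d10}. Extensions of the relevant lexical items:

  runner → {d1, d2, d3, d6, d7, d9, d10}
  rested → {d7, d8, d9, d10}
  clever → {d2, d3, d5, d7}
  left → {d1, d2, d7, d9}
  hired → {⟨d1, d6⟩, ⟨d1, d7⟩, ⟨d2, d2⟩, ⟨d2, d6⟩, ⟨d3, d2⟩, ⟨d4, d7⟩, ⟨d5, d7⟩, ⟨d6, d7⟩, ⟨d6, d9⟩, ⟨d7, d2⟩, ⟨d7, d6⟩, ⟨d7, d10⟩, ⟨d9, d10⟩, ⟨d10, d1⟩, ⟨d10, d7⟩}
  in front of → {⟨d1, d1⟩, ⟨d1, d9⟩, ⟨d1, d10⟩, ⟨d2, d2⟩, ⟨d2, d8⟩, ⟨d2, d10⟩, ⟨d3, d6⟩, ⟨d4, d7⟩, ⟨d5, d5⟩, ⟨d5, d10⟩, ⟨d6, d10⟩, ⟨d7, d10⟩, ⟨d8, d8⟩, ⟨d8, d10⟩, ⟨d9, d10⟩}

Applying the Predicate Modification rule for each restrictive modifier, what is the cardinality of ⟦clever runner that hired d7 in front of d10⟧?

⟦that hired d7⟧ = {x : ⟨x, d7⟩ ∈ ⟦hired⟧} = {d1, d4, d5, d6, d10}
⟦in front of d10⟧ = {x : ⟨x, d10⟩ ∈ ⟦in front of⟧} = {d1, d2, d5, d6, d7, d8, d9}
⟦runner⟧ = {d1, d2, d3, d6, d7, d9, d10}
… ∩ ⟦that hired d7⟧ = {d1, d2, d3, d6, d7, d9, d10} ∩ {d1, d4, d5, d6, d10} = {d1, d6, d10}
… ∩ ⟦in front of d10⟧ = {d1, d6, d10} ∩ {d1, d2, d5, d6, d7, d8, d9} = {d1, d6}
… ∩ ⟦clever⟧ = {d1, d6} ∩ {d2, d3, d5, d7} = ∅
⟦clever runner that hired d7 in front of d10⟧ = ∅, so the cardinality is 0.

0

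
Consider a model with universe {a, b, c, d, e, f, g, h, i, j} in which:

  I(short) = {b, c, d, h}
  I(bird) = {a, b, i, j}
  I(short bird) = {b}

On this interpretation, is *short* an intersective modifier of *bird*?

⟦short⟧ ∩ ⟦bird⟧ = {b, c, d, h} ∩ {a, b, i, j} = {b}
Observed ⟦short bird⟧ = {b}.
These coincide, so the modifier is intersective here.

yes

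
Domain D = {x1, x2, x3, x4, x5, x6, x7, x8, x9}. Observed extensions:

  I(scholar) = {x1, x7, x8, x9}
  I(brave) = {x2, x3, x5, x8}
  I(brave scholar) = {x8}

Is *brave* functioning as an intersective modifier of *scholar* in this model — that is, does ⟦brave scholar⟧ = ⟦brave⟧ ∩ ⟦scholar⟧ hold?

yes

⟦brave⟧ ∩ ⟦scholar⟧ = {x2, x3, x5, x8} ∩ {x1, x7, x8, x9} = {x8}
Observed ⟦brave scholar⟧ = {x8}.
These coincide, so the modifier is intersective here.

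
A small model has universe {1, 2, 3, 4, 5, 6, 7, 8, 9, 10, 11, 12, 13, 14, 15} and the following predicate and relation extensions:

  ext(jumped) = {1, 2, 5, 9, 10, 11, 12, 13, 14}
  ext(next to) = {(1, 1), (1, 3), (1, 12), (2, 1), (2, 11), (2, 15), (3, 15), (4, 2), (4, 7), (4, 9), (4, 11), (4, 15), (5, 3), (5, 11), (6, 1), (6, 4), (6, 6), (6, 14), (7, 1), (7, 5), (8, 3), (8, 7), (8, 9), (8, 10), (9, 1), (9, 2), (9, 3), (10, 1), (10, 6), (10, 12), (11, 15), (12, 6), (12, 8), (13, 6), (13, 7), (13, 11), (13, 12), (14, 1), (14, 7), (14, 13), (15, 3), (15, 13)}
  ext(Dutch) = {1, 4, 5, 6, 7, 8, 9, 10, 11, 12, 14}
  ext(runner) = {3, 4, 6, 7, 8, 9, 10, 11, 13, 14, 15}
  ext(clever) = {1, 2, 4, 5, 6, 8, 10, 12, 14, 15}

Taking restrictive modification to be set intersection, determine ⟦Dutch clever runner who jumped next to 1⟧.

{10, 14}

⟦who jumped⟧ = ⟦jumped⟧ = {1, 2, 5, 9, 10, 11, 12, 13, 14}
⟦next to 1⟧ = {x : ⟨x, 1⟩ ∈ ⟦next to⟧} = {1, 2, 6, 7, 9, 10, 14}
⟦runner⟧ = {3, 4, 6, 7, 8, 9, 10, 11, 13, 14, 15}
… ∩ ⟦who jumped⟧ = {3, 4, 6, 7, 8, 9, 10, 11, 13, 14, 15} ∩ {1, 2, 5, 9, 10, 11, 12, 13, 14} = {9, 10, 11, 13, 14}
… ∩ ⟦next to 1⟧ = {9, 10, 11, 13, 14} ∩ {1, 2, 6, 7, 9, 10, 14} = {9, 10, 14}
… ∩ ⟦Dutch⟧ = {9, 10, 14} ∩ {1, 4, 5, 6, 7, 8, 9, 10, 11, 12, 14} = {9, 10, 14}
… ∩ ⟦clever⟧ = {9, 10, 14} ∩ {1, 2, 4, 5, 6, 8, 10, 12, 14, 15} = {10, 14}
So ⟦Dutch clever runner who jumped next to 1⟧ = {10, 14}.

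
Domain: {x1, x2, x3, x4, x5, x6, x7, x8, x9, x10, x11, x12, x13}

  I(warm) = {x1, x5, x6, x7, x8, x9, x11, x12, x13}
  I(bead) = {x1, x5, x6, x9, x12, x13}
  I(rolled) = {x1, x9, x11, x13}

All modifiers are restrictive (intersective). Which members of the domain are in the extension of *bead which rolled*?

⟦which rolled⟧ = ⟦rolled⟧ = {x1, x9, x11, x13}
⟦bead⟧ = {x1, x5, x6, x9, x12, x13}
… ∩ ⟦which rolled⟧ = {x1, x5, x6, x9, x12, x13} ∩ {x1, x9, x11, x13} = {x1, x9, x13}
So ⟦bead which rolled⟧ = {x1, x9, x13}.

{x1, x9, x13}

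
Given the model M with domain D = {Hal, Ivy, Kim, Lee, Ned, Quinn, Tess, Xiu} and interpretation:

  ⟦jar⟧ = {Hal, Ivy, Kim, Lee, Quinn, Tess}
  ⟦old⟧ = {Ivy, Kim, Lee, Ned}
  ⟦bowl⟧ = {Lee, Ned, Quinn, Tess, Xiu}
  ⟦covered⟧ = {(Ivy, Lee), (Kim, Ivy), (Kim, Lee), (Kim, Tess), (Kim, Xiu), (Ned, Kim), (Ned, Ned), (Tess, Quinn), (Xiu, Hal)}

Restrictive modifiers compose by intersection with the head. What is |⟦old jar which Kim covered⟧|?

⟦which Kim covered⟧ = {x : ⟨Kim, x⟩ ∈ ⟦covered⟧} = {Ivy, Lee, Tess, Xiu}
⟦jar⟧ = {Hal, Ivy, Kim, Lee, Quinn, Tess}
… ∩ ⟦which Kim covered⟧ = {Hal, Ivy, Kim, Lee, Quinn, Tess} ∩ {Ivy, Lee, Tess, Xiu} = {Ivy, Lee, Tess}
… ∩ ⟦old⟧ = {Ivy, Lee, Tess} ∩ {Ivy, Kim, Lee, Ned} = {Ivy, Lee}
⟦old jar which Kim covered⟧ = {Ivy, Lee}, so the cardinality is 2.

2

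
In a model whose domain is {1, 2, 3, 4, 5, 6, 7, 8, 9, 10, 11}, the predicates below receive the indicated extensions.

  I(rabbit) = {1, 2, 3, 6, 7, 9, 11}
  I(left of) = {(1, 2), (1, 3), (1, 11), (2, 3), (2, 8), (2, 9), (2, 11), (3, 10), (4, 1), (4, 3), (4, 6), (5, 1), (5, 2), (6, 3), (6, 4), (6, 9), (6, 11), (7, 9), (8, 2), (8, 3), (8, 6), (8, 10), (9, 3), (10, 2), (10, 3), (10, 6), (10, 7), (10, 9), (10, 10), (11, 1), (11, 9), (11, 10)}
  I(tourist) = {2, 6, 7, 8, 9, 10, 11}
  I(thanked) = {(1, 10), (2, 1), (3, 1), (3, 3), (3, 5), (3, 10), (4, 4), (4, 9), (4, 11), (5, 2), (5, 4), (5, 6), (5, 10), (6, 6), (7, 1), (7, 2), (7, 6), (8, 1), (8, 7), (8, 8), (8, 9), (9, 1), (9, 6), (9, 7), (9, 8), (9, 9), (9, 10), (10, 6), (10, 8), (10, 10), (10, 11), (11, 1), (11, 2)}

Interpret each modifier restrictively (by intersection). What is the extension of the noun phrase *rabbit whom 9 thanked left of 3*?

{1, 6, 9}

⟦whom 9 thanked⟧ = {x : ⟨9, x⟩ ∈ ⟦thanked⟧} = {1, 6, 7, 8, 9, 10}
⟦left of 3⟧ = {x : ⟨x, 3⟩ ∈ ⟦left of⟧} = {1, 2, 4, 6, 8, 9, 10}
⟦rabbit⟧ = {1, 2, 3, 6, 7, 9, 11}
… ∩ ⟦whom 9 thanked⟧ = {1, 2, 3, 6, 7, 9, 11} ∩ {1, 6, 7, 8, 9, 10} = {1, 6, 7, 9}
… ∩ ⟦left of 3⟧ = {1, 6, 7, 9} ∩ {1, 2, 4, 6, 8, 9, 10} = {1, 6, 9}
So ⟦rabbit whom 9 thanked left of 3⟧ = {1, 6, 9}.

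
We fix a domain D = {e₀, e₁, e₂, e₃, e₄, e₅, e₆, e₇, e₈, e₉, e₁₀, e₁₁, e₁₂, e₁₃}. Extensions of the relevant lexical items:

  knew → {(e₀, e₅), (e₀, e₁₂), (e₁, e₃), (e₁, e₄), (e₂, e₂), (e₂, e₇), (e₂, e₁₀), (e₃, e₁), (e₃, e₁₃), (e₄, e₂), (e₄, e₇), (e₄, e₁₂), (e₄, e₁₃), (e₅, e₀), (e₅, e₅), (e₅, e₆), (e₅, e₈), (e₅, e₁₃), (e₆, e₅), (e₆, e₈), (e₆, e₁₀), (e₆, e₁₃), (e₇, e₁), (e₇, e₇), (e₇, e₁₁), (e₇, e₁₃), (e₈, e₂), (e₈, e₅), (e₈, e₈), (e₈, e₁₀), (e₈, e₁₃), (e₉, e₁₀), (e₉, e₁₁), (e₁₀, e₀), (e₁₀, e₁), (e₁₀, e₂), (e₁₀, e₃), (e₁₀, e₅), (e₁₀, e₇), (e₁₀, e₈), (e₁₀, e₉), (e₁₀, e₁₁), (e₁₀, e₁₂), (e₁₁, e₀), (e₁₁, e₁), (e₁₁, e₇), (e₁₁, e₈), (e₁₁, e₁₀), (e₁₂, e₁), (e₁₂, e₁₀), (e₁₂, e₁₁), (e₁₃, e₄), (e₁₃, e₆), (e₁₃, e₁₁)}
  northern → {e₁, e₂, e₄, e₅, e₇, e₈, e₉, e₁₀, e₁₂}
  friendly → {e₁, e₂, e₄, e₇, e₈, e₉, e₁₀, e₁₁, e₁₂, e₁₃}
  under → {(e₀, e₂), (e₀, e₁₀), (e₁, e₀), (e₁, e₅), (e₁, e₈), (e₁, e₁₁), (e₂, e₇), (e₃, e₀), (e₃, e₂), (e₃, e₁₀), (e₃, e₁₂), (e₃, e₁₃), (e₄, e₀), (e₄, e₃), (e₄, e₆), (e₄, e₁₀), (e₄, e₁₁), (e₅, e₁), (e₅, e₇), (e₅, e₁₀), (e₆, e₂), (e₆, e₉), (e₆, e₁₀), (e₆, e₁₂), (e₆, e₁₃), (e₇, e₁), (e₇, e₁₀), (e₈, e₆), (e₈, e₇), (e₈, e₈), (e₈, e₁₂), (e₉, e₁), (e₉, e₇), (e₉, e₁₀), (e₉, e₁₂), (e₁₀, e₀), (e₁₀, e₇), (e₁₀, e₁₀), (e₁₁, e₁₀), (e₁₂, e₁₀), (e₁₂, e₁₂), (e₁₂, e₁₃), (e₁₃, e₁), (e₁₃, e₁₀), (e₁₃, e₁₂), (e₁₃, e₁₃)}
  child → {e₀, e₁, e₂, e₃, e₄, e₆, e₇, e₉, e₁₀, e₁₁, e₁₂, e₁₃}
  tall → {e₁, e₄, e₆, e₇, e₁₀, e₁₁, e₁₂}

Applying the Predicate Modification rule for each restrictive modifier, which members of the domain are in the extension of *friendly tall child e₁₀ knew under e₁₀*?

⟦e₁₀ knew⟧ = {x : ⟨e₁₀, x⟩ ∈ ⟦knew⟧} = {e₀, e₁, e₂, e₃, e₅, e₇, e₈, e₉, e₁₁, e₁₂}
⟦under e₁₀⟧ = {x : ⟨x, e₁₀⟩ ∈ ⟦under⟧} = {e₀, e₃, e₄, e₅, e₆, e₇, e₉, e₁₀, e₁₁, e₁₂, e₁₃}
⟦child⟧ = {e₀, e₁, e₂, e₃, e₄, e₆, e₇, e₉, e₁₀, e₁₁, e₁₂, e₁₃}
… ∩ ⟦e₁₀ knew⟧ = {e₀, e₁, e₂, e₃, e₄, e₆, e₇, e₉, e₁₀, e₁₁, e₁₂, e₁₃} ∩ {e₀, e₁, e₂, e₃, e₅, e₇, e₈, e₉, e₁₁, e₁₂} = {e₀, e₁, e₂, e₃, e₇, e₉, e₁₁, e₁₂}
… ∩ ⟦under e₁₀⟧ = {e₀, e₁, e₂, e₃, e₇, e₉, e₁₁, e₁₂} ∩ {e₀, e₃, e₄, e₅, e₆, e₇, e₉, e₁₀, e₁₁, e₁₂, e₁₃} = {e₀, e₃, e₇, e₉, e₁₁, e₁₂}
… ∩ ⟦friendly⟧ = {e₀, e₃, e₇, e₉, e₁₁, e₁₂} ∩ {e₁, e₂, e₄, e₇, e₈, e₉, e₁₀, e₁₁, e₁₂, e₁₃} = {e₇, e₉, e₁₁, e₁₂}
… ∩ ⟦tall⟧ = {e₇, e₉, e₁₁, e₁₂} ∩ {e₁, e₄, e₆, e₇, e₁₀, e₁₁, e₁₂} = {e₇, e₁₁, e₁₂}
So ⟦friendly tall child e₁₀ knew under e₁₀⟧ = {e₇, e₁₁, e₁₂}.

{e₇, e₁₁, e₁₂}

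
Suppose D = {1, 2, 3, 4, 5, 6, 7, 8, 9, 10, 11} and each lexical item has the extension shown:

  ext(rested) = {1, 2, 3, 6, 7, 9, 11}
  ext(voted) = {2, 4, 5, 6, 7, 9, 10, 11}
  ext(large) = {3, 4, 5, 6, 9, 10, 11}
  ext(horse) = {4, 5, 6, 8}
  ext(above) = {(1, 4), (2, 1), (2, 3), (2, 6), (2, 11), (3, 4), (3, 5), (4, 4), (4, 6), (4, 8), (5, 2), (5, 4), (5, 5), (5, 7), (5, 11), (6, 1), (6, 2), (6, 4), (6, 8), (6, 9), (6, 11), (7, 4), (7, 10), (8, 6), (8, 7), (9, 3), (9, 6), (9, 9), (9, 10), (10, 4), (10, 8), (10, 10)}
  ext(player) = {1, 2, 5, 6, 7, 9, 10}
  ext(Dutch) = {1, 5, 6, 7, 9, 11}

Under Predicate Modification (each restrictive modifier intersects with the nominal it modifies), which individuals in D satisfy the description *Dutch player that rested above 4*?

{1, 6, 7}

⟦that rested⟧ = ⟦rested⟧ = {1, 2, 3, 6, 7, 9, 11}
⟦above 4⟧ = {x : ⟨x, 4⟩ ∈ ⟦above⟧} = {1, 3, 4, 5, 6, 7, 10}
⟦player⟧ = {1, 2, 5, 6, 7, 9, 10}
… ∩ ⟦that rested⟧ = {1, 2, 5, 6, 7, 9, 10} ∩ {1, 2, 3, 6, 7, 9, 11} = {1, 2, 6, 7, 9}
… ∩ ⟦above 4⟧ = {1, 2, 6, 7, 9} ∩ {1, 3, 4, 5, 6, 7, 10} = {1, 6, 7}
… ∩ ⟦Dutch⟧ = {1, 6, 7} ∩ {1, 5, 6, 7, 9, 11} = {1, 6, 7}
So ⟦Dutch player that rested above 4⟧ = {1, 6, 7}.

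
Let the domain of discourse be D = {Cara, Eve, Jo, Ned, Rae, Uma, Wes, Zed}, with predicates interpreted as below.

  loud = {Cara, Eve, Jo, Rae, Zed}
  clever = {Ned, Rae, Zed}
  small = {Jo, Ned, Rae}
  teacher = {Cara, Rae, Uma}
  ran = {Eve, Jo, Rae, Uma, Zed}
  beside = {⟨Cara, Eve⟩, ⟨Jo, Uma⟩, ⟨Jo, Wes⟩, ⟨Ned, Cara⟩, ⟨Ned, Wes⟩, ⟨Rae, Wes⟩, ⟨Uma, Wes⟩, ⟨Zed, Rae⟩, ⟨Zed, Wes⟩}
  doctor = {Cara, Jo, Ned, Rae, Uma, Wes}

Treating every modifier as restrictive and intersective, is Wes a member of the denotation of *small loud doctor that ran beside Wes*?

⟦that ran⟧ = ⟦ran⟧ = {Eve, Jo, Rae, Uma, Zed}
⟦beside Wes⟧ = {x : ⟨x, Wes⟩ ∈ ⟦beside⟧} = {Jo, Ned, Rae, Uma, Zed}
⟦doctor⟧ = {Cara, Jo, Ned, Rae, Uma, Wes}
… ∩ ⟦that ran⟧ = {Cara, Jo, Ned, Rae, Uma, Wes} ∩ {Eve, Jo, Rae, Uma, Zed} = {Jo, Rae, Uma}
… ∩ ⟦beside Wes⟧ = {Jo, Rae, Uma} ∩ {Jo, Ned, Rae, Uma, Zed} = {Jo, Rae, Uma}
… ∩ ⟦small⟧ = {Jo, Rae, Uma} ∩ {Jo, Ned, Rae} = {Jo, Rae}
… ∩ ⟦loud⟧ = {Jo, Rae} ∩ {Cara, Eve, Jo, Rae, Zed} = {Jo, Rae}
⟦small loud doctor that ran beside Wes⟧ = {Jo, Rae}; Wes ∉ this set.

no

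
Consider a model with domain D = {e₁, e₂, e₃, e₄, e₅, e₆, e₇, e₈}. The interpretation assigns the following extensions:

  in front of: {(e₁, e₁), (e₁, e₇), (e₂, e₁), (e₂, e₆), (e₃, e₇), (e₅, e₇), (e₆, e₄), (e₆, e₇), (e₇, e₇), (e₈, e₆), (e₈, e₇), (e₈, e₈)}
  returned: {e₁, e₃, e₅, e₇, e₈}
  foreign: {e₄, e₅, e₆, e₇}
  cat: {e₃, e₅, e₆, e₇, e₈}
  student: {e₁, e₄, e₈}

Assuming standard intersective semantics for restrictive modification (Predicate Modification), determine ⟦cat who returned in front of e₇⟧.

⟦who returned⟧ = ⟦returned⟧ = {e₁, e₃, e₅, e₇, e₈}
⟦in front of e₇⟧ = {x : ⟨x, e₇⟩ ∈ ⟦in front of⟧} = {e₁, e₃, e₅, e₆, e₇, e₈}
⟦cat⟧ = {e₃, e₅, e₆, e₇, e₈}
… ∩ ⟦who returned⟧ = {e₃, e₅, e₆, e₇, e₈} ∩ {e₁, e₃, e₅, e₇, e₈} = {e₃, e₅, e₇, e₈}
… ∩ ⟦in front of e₇⟧ = {e₃, e₅, e₇, e₈} ∩ {e₁, e₃, e₅, e₆, e₇, e₈} = {e₃, e₅, e₇, e₈}
So ⟦cat who returned in front of e₇⟧ = {e₃, e₅, e₇, e₈}.

{e₃, e₅, e₇, e₈}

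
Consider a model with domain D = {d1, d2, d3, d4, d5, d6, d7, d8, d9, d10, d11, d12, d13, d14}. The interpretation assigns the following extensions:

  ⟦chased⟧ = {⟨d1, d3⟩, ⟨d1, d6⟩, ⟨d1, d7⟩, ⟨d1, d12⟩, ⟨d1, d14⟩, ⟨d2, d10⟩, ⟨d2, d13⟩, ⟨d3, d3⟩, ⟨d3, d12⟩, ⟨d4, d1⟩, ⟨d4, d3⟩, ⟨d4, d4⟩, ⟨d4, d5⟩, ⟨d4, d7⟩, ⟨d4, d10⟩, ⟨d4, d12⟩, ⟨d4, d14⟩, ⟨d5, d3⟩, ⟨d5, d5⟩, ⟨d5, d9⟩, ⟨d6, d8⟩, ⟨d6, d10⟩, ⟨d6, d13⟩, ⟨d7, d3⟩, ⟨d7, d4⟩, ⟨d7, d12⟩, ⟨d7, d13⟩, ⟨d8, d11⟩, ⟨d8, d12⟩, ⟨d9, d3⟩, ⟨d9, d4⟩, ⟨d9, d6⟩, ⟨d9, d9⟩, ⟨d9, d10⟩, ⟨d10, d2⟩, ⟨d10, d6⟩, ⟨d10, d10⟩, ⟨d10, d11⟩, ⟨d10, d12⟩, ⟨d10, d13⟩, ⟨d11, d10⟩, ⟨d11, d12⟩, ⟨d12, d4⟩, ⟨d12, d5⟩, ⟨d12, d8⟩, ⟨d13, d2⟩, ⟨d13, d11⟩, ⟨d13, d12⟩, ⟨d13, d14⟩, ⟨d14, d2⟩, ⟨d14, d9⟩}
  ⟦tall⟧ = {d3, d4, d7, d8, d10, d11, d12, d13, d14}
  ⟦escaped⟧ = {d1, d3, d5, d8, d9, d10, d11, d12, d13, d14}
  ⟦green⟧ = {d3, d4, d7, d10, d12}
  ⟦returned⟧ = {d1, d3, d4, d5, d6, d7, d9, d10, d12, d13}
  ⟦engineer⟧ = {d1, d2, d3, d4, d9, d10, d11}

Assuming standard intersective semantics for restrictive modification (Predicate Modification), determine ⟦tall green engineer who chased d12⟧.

{d3, d4, d10}

⟦who chased d12⟧ = {x : ⟨x, d12⟩ ∈ ⟦chased⟧} = {d1, d3, d4, d7, d8, d10, d11, d13}
⟦engineer⟧ = {d1, d2, d3, d4, d9, d10, d11}
… ∩ ⟦who chased d12⟧ = {d1, d2, d3, d4, d9, d10, d11} ∩ {d1, d3, d4, d7, d8, d10, d11, d13} = {d1, d3, d4, d10, d11}
… ∩ ⟦tall⟧ = {d1, d3, d4, d10, d11} ∩ {d3, d4, d7, d8, d10, d11, d12, d13, d14} = {d3, d4, d10, d11}
… ∩ ⟦green⟧ = {d3, d4, d10, d11} ∩ {d3, d4, d7, d10, d12} = {d3, d4, d10}
So ⟦tall green engineer who chased d12⟧ = {d3, d4, d10}.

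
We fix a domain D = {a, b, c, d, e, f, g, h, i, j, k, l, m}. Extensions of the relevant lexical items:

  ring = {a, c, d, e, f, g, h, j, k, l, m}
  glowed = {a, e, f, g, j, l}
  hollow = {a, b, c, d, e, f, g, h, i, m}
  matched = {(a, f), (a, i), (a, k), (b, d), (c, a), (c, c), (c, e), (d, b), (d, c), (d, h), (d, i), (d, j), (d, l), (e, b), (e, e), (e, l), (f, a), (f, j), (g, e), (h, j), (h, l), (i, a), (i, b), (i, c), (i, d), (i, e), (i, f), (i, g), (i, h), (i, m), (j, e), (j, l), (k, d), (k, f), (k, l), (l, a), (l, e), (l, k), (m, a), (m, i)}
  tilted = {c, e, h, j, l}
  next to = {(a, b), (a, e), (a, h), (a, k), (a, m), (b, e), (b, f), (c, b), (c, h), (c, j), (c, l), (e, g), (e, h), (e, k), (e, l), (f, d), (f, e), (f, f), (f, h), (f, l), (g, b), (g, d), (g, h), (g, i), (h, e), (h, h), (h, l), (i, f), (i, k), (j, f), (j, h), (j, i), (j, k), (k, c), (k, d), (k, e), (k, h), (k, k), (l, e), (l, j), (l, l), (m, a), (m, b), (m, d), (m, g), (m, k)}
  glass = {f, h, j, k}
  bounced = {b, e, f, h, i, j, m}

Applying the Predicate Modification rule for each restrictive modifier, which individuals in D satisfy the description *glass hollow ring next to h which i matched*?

⟦next to h⟧ = {x : ⟨x, h⟩ ∈ ⟦next to⟧} = {a, c, e, f, g, h, j, k}
⟦which i matched⟧ = {x : ⟨i, x⟩ ∈ ⟦matched⟧} = {a, b, c, d, e, f, g, h, m}
⟦ring⟧ = {a, c, d, e, f, g, h, j, k, l, m}
… ∩ ⟦next to h⟧ = {a, c, d, e, f, g, h, j, k, l, m} ∩ {a, c, e, f, g, h, j, k} = {a, c, e, f, g, h, j, k}
… ∩ ⟦which i matched⟧ = {a, c, e, f, g, h, j, k} ∩ {a, b, c, d, e, f, g, h, m} = {a, c, e, f, g, h}
… ∩ ⟦glass⟧ = {a, c, e, f, g, h} ∩ {f, h, j, k} = {f, h}
… ∩ ⟦hollow⟧ = {f, h} ∩ {a, b, c, d, e, f, g, h, i, m} = {f, h}
So ⟦glass hollow ring next to h which i matched⟧ = {f, h}.

{f, h}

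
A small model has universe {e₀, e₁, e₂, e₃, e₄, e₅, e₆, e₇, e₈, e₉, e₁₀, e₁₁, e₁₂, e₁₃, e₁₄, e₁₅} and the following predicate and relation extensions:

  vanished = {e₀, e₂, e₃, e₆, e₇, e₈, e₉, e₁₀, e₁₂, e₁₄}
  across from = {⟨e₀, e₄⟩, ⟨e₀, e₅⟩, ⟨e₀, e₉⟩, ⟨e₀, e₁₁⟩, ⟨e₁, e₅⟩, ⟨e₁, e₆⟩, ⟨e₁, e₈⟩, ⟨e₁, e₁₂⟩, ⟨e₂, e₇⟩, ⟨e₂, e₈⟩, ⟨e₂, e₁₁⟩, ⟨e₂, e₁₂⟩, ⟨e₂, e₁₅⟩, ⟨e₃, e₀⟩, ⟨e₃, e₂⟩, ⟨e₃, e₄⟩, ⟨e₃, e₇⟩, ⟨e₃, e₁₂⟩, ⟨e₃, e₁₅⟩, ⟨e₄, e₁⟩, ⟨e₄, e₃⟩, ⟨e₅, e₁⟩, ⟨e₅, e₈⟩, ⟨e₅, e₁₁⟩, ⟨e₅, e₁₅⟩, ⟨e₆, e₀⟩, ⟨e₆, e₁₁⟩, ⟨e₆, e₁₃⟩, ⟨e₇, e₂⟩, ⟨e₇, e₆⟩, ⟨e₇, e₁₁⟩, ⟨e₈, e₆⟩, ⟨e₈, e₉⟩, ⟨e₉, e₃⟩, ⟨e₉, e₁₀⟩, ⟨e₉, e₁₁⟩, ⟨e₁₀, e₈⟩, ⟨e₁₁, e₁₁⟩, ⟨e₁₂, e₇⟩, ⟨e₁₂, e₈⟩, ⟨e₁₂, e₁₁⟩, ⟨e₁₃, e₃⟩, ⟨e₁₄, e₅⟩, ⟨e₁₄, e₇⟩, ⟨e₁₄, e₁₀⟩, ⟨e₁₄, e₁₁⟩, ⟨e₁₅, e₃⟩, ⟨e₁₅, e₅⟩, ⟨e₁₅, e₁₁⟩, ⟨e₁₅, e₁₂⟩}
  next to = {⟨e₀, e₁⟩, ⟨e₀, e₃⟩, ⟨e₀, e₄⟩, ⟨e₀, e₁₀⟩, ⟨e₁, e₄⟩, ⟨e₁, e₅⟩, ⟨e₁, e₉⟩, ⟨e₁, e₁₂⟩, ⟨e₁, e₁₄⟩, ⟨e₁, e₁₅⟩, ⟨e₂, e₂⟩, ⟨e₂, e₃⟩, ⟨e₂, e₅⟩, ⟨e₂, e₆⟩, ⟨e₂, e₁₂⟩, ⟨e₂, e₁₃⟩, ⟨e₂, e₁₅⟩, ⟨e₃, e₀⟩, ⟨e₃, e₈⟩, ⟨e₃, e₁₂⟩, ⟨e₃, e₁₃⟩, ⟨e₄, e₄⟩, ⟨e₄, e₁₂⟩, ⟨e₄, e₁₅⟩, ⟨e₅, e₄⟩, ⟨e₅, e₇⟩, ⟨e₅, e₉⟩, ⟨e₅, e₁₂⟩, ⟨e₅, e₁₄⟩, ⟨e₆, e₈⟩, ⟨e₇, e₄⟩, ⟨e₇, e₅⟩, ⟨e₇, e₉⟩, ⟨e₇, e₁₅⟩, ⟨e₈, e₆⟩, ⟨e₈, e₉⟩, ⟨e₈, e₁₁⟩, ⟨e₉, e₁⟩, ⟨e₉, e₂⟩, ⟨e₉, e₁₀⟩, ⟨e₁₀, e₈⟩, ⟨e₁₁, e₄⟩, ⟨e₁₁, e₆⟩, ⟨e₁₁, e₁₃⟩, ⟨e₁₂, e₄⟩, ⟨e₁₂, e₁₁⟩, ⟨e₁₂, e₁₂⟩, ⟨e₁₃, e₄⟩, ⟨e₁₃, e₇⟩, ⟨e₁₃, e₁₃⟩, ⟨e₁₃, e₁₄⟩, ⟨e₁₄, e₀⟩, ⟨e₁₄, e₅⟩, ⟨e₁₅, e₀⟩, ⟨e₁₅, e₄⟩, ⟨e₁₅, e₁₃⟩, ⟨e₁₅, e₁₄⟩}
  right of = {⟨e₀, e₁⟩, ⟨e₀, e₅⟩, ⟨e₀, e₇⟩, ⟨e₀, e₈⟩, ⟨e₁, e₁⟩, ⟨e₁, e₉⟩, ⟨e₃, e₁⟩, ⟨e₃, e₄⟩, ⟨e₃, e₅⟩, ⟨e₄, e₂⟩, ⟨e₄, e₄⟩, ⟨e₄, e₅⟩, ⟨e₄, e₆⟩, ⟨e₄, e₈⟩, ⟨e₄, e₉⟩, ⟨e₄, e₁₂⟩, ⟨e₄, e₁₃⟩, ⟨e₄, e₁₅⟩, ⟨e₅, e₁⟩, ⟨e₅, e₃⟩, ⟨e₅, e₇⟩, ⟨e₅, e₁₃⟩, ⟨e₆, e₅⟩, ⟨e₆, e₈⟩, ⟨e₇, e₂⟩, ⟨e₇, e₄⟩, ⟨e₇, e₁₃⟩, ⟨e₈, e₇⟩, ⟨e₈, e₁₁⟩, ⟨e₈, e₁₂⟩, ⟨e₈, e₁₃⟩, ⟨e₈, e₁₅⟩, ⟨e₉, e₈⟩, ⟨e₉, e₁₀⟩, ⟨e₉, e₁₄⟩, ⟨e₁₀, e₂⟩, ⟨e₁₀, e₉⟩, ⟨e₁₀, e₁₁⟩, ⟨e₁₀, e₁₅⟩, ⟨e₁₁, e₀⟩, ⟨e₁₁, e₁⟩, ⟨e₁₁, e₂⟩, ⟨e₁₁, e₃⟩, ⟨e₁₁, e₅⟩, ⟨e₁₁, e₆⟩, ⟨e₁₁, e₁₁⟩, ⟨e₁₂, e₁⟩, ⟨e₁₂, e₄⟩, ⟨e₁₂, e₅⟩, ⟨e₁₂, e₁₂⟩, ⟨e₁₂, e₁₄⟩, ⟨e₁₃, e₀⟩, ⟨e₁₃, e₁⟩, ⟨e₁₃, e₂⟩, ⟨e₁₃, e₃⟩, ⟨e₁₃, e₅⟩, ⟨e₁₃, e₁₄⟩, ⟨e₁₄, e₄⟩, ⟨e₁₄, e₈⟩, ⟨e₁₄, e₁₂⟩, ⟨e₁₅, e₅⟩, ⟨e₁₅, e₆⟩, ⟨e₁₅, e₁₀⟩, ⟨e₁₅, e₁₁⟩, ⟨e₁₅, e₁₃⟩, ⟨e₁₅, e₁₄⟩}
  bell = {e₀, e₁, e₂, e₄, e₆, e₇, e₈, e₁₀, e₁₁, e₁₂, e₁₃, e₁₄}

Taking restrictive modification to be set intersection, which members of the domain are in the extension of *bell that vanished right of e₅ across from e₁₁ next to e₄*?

⟦that vanished⟧ = ⟦vanished⟧ = {e₀, e₂, e₃, e₆, e₇, e₈, e₉, e₁₀, e₁₂, e₁₄}
⟦right of e₅⟧ = {x : ⟨x, e₅⟩ ∈ ⟦right of⟧} = {e₀, e₃, e₄, e₆, e₁₁, e₁₂, e₁₃, e₁₅}
⟦across from e₁₁⟧ = {x : ⟨x, e₁₁⟩ ∈ ⟦across from⟧} = {e₀, e₂, e₅, e₆, e₇, e₉, e₁₁, e₁₂, e₁₄, e₁₅}
⟦next to e₄⟧ = {x : ⟨x, e₄⟩ ∈ ⟦next to⟧} = {e₀, e₁, e₄, e₅, e₇, e₁₁, e₁₂, e₁₃, e₁₅}
⟦bell⟧ = {e₀, e₁, e₂, e₄, e₆, e₇, e₈, e₁₀, e₁₁, e₁₂, e₁₃, e₁₄}
… ∩ ⟦that vanished⟧ = {e₀, e₁, e₂, e₄, e₆, e₇, e₈, e₁₀, e₁₁, e₁₂, e₁₃, e₁₄} ∩ {e₀, e₂, e₃, e₆, e₇, e₈, e₉, e₁₀, e₁₂, e₁₄} = {e₀, e₂, e₆, e₇, e₈, e₁₀, e₁₂, e₁₄}
… ∩ ⟦right of e₅⟧ = {e₀, e₂, e₆, e₇, e₈, e₁₀, e₁₂, e₁₄} ∩ {e₀, e₃, e₄, e₆, e₁₁, e₁₂, e₁₃, e₁₅} = {e₀, e₆, e₁₂}
… ∩ ⟦across from e₁₁⟧ = {e₀, e₆, e₁₂} ∩ {e₀, e₂, e₅, e₆, e₇, e₉, e₁₁, e₁₂, e₁₄, e₁₅} = {e₀, e₆, e₁₂}
… ∩ ⟦next to e₄⟧ = {e₀, e₆, e₁₂} ∩ {e₀, e₁, e₄, e₅, e₇, e₁₁, e₁₂, e₁₃, e₁₅} = {e₀, e₁₂}
So ⟦bell that vanished right of e₅ across from e₁₁ next to e₄⟧ = {e₀, e₁₂}.

{e₀, e₁₂}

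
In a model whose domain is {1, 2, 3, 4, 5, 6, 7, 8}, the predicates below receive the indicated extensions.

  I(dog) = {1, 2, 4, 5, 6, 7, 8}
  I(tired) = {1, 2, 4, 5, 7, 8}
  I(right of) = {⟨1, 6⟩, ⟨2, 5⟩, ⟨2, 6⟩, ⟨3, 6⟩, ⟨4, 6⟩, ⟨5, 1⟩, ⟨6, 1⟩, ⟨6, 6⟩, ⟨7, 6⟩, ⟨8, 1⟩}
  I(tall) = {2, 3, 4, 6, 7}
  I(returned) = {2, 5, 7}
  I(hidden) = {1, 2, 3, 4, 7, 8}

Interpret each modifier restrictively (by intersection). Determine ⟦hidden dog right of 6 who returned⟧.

⟦right of 6⟧ = {x : ⟨x, 6⟩ ∈ ⟦right of⟧} = {1, 2, 3, 4, 6, 7}
⟦who returned⟧ = ⟦returned⟧ = {2, 5, 7}
⟦dog⟧ = {1, 2, 4, 5, 6, 7, 8}
… ∩ ⟦right of 6⟧ = {1, 2, 4, 5, 6, 7, 8} ∩ {1, 2, 3, 4, 6, 7} = {1, 2, 4, 6, 7}
… ∩ ⟦who returned⟧ = {1, 2, 4, 6, 7} ∩ {2, 5, 7} = {2, 7}
… ∩ ⟦hidden⟧ = {2, 7} ∩ {1, 2, 3, 4, 7, 8} = {2, 7}
So ⟦hidden dog right of 6 who returned⟧ = {2, 7}.

{2, 7}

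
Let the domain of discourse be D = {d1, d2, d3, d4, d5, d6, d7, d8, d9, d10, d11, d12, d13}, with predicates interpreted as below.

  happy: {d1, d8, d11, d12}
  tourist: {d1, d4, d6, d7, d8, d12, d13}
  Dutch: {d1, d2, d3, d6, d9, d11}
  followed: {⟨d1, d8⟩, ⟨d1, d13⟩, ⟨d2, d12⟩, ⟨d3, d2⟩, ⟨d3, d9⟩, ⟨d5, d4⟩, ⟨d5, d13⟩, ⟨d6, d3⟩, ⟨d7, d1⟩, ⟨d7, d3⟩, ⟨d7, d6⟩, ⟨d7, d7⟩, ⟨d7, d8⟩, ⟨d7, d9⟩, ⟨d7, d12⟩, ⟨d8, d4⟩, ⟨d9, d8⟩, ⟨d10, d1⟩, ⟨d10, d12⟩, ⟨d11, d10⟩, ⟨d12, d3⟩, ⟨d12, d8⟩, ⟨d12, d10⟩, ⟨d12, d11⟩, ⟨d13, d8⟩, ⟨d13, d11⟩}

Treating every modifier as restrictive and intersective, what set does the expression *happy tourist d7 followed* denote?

{d1, d8, d12}

⟦d7 followed⟧ = {x : ⟨d7, x⟩ ∈ ⟦followed⟧} = {d1, d3, d6, d7, d8, d9, d12}
⟦tourist⟧ = {d1, d4, d6, d7, d8, d12, d13}
… ∩ ⟦d7 followed⟧ = {d1, d4, d6, d7, d8, d12, d13} ∩ {d1, d3, d6, d7, d8, d9, d12} = {d1, d6, d7, d8, d12}
… ∩ ⟦happy⟧ = {d1, d6, d7, d8, d12} ∩ {d1, d8, d11, d12} = {d1, d8, d12}
So ⟦happy tourist d7 followed⟧ = {d1, d8, d12}.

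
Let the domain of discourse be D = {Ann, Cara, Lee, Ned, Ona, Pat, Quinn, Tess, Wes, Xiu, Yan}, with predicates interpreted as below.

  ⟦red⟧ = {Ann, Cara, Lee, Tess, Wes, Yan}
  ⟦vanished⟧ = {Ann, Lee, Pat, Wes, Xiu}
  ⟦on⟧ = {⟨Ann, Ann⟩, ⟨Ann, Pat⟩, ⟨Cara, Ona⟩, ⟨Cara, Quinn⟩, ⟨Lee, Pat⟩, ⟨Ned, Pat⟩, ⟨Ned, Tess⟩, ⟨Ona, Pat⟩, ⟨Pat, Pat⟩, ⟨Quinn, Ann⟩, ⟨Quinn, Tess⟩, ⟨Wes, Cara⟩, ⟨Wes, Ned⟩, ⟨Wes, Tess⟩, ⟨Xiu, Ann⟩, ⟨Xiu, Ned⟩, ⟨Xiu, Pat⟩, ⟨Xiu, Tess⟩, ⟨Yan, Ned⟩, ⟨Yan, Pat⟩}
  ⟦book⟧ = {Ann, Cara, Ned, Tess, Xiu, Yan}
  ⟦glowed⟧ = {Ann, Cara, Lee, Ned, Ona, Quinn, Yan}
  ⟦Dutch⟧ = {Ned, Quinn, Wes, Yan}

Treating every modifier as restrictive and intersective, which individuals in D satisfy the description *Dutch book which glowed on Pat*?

⟦which glowed⟧ = ⟦glowed⟧ = {Ann, Cara, Lee, Ned, Ona, Quinn, Yan}
⟦on Pat⟧ = {x : ⟨x, Pat⟩ ∈ ⟦on⟧} = {Ann, Lee, Ned, Ona, Pat, Xiu, Yan}
⟦book⟧ = {Ann, Cara, Ned, Tess, Xiu, Yan}
… ∩ ⟦which glowed⟧ = {Ann, Cara, Ned, Tess, Xiu, Yan} ∩ {Ann, Cara, Lee, Ned, Ona, Quinn, Yan} = {Ann, Cara, Ned, Yan}
… ∩ ⟦on Pat⟧ = {Ann, Cara, Ned, Yan} ∩ {Ann, Lee, Ned, Ona, Pat, Xiu, Yan} = {Ann, Ned, Yan}
… ∩ ⟦Dutch⟧ = {Ann, Ned, Yan} ∩ {Ned, Quinn, Wes, Yan} = {Ned, Yan}
So ⟦Dutch book which glowed on Pat⟧ = {Ned, Yan}.

{Ned, Yan}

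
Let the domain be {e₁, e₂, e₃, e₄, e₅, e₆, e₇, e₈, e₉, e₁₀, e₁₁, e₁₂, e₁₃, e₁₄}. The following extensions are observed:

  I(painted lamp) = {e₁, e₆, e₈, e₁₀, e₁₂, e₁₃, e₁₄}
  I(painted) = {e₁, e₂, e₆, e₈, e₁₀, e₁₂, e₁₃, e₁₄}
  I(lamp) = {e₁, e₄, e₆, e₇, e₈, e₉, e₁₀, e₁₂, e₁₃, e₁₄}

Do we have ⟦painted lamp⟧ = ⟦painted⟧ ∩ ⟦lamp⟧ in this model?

yes

⟦painted⟧ ∩ ⟦lamp⟧ = {e₁, e₂, e₆, e₈, e₁₀, e₁₂, e₁₃, e₁₄} ∩ {e₁, e₄, e₆, e₇, e₈, e₉, e₁₀, e₁₂, e₁₃, e₁₄} = {e₁, e₆, e₈, e₁₀, e₁₂, e₁₃, e₁₄}
Observed ⟦painted lamp⟧ = {e₁, e₆, e₈, e₁₀, e₁₂, e₁₃, e₁₄}.
These coincide, so the modifier is intersective here.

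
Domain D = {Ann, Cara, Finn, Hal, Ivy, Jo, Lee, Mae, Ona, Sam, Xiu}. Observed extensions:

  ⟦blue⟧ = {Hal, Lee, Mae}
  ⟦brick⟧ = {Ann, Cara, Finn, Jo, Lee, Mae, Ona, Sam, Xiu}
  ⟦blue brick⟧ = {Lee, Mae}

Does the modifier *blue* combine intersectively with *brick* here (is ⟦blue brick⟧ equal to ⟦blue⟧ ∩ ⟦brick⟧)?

⟦blue⟧ ∩ ⟦brick⟧ = {Hal, Lee, Mae} ∩ {Ann, Cara, Finn, Jo, Lee, Mae, Ona, Sam, Xiu} = {Lee, Mae}
Observed ⟦blue brick⟧ = {Lee, Mae}.
These coincide, so the modifier is intersective here.

yes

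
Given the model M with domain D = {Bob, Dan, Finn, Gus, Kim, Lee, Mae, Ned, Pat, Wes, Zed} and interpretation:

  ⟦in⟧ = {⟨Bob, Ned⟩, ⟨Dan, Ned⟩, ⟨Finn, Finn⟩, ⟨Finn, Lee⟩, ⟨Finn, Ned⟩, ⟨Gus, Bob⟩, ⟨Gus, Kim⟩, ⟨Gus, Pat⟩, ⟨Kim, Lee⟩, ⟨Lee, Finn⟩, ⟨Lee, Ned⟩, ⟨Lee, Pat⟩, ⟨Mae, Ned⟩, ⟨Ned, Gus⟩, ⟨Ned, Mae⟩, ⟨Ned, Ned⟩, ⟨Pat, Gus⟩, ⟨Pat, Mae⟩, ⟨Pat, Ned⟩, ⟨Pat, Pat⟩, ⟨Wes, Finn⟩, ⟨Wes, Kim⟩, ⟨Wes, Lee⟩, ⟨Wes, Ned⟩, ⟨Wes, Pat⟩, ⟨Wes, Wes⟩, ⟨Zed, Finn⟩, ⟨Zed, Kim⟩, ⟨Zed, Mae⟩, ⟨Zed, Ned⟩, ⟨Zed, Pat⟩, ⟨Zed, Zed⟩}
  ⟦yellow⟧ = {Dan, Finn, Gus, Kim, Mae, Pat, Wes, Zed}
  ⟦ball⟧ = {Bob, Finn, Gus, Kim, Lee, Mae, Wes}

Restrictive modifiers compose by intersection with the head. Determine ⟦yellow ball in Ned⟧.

⟦in Ned⟧ = {x : ⟨x, Ned⟩ ∈ ⟦in⟧} = {Bob, Dan, Finn, Lee, Mae, Ned, Pat, Wes, Zed}
⟦ball⟧ = {Bob, Finn, Gus, Kim, Lee, Mae, Wes}
… ∩ ⟦in Ned⟧ = {Bob, Finn, Gus, Kim, Lee, Mae, Wes} ∩ {Bob, Dan, Finn, Lee, Mae, Ned, Pat, Wes, Zed} = {Bob, Finn, Lee, Mae, Wes}
… ∩ ⟦yellow⟧ = {Bob, Finn, Lee, Mae, Wes} ∩ {Dan, Finn, Gus, Kim, Mae, Pat, Wes, Zed} = {Finn, Mae, Wes}
So ⟦yellow ball in Ned⟧ = {Finn, Mae, Wes}.

{Finn, Mae, Wes}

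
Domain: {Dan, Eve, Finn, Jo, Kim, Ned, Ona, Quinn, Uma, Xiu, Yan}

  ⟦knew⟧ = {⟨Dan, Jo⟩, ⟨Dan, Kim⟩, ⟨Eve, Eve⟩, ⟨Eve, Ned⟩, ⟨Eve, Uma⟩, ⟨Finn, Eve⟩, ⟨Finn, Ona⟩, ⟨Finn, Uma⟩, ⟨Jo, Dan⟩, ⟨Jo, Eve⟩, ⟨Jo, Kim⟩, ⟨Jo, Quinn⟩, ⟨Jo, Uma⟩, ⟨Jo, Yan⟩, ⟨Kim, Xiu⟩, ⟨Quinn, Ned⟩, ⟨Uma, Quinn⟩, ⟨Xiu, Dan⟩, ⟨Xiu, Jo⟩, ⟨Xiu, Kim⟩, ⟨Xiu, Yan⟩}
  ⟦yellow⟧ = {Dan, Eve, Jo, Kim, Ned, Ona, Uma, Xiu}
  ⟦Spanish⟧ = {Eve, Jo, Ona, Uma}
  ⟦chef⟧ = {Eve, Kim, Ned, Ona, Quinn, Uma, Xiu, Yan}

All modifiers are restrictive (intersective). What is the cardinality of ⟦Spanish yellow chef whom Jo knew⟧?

2

⟦whom Jo knew⟧ = {x : ⟨Jo, x⟩ ∈ ⟦knew⟧} = {Dan, Eve, Kim, Quinn, Uma, Yan}
⟦chef⟧ = {Eve, Kim, Ned, Ona, Quinn, Uma, Xiu, Yan}
… ∩ ⟦whom Jo knew⟧ = {Eve, Kim, Ned, Ona, Quinn, Uma, Xiu, Yan} ∩ {Dan, Eve, Kim, Quinn, Uma, Yan} = {Eve, Kim, Quinn, Uma, Yan}
… ∩ ⟦Spanish⟧ = {Eve, Kim, Quinn, Uma, Yan} ∩ {Eve, Jo, Ona, Uma} = {Eve, Uma}
… ∩ ⟦yellow⟧ = {Eve, Uma} ∩ {Dan, Eve, Jo, Kim, Ned, Ona, Uma, Xiu} = {Eve, Uma}
⟦Spanish yellow chef whom Jo knew⟧ = {Eve, Uma}, so the cardinality is 2.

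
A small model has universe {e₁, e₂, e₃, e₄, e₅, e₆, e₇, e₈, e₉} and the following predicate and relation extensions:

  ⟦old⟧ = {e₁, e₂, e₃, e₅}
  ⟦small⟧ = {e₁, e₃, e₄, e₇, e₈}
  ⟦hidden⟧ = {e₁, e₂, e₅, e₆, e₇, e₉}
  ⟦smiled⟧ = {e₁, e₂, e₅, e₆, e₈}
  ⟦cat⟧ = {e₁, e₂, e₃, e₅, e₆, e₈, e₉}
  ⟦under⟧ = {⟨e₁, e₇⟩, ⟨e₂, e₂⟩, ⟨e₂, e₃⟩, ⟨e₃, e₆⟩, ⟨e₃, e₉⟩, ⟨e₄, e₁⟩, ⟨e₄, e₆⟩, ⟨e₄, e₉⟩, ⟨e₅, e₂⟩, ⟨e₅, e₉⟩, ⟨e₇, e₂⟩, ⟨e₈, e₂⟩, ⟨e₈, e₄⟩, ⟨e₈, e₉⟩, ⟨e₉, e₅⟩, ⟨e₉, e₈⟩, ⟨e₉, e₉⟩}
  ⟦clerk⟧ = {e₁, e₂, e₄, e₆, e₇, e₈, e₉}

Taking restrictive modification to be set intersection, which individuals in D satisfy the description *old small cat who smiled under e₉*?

{}

⟦who smiled⟧ = ⟦smiled⟧ = {e₁, e₂, e₅, e₆, e₈}
⟦under e₉⟧ = {x : ⟨x, e₉⟩ ∈ ⟦under⟧} = {e₃, e₄, e₅, e₈, e₉}
⟦cat⟧ = {e₁, e₂, e₃, e₅, e₆, e₈, e₉}
… ∩ ⟦who smiled⟧ = {e₁, e₂, e₃, e₅, e₆, e₈, e₉} ∩ {e₁, e₂, e₅, e₆, e₈} = {e₁, e₂, e₅, e₆, e₈}
… ∩ ⟦under e₉⟧ = {e₁, e₂, e₅, e₆, e₈} ∩ {e₃, e₄, e₅, e₈, e₉} = {e₅, e₈}
… ∩ ⟦old⟧ = {e₅, e₈} ∩ {e₁, e₂, e₃, e₅} = {e₅}
… ∩ ⟦small⟧ = {e₅} ∩ {e₁, e₃, e₄, e₇, e₈} = ∅
So ⟦old small cat who smiled under e₉⟧ = {}.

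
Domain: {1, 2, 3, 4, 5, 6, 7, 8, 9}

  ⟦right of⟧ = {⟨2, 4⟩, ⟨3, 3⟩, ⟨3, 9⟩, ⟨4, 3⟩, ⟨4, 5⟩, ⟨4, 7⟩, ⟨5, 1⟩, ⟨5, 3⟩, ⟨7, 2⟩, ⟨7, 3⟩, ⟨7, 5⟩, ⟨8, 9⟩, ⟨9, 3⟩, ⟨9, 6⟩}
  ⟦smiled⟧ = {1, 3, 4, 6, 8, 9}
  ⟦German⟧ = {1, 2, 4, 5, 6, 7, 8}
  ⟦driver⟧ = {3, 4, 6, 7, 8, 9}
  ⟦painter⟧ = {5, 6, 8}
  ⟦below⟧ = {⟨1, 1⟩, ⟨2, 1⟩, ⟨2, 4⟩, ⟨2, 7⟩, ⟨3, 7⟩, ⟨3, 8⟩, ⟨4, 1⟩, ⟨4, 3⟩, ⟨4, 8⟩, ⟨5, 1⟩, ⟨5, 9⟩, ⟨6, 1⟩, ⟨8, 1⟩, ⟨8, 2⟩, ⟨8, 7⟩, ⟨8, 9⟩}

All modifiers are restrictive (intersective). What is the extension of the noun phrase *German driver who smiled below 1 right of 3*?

{4}

⟦who smiled⟧ = ⟦smiled⟧ = {1, 3, 4, 6, 8, 9}
⟦below 1⟧ = {x : ⟨x, 1⟩ ∈ ⟦below⟧} = {1, 2, 4, 5, 6, 8}
⟦right of 3⟧ = {x : ⟨x, 3⟩ ∈ ⟦right of⟧} = {3, 4, 5, 7, 9}
⟦driver⟧ = {3, 4, 6, 7, 8, 9}
… ∩ ⟦who smiled⟧ = {3, 4, 6, 7, 8, 9} ∩ {1, 3, 4, 6, 8, 9} = {3, 4, 6, 8, 9}
… ∩ ⟦below 1⟧ = {3, 4, 6, 8, 9} ∩ {1, 2, 4, 5, 6, 8} = {4, 6, 8}
… ∩ ⟦right of 3⟧ = {4, 6, 8} ∩ {3, 4, 5, 7, 9} = {4}
… ∩ ⟦German⟧ = {4} ∩ {1, 2, 4, 5, 6, 7, 8} = {4}
So ⟦German driver who smiled below 1 right of 3⟧ = {4}.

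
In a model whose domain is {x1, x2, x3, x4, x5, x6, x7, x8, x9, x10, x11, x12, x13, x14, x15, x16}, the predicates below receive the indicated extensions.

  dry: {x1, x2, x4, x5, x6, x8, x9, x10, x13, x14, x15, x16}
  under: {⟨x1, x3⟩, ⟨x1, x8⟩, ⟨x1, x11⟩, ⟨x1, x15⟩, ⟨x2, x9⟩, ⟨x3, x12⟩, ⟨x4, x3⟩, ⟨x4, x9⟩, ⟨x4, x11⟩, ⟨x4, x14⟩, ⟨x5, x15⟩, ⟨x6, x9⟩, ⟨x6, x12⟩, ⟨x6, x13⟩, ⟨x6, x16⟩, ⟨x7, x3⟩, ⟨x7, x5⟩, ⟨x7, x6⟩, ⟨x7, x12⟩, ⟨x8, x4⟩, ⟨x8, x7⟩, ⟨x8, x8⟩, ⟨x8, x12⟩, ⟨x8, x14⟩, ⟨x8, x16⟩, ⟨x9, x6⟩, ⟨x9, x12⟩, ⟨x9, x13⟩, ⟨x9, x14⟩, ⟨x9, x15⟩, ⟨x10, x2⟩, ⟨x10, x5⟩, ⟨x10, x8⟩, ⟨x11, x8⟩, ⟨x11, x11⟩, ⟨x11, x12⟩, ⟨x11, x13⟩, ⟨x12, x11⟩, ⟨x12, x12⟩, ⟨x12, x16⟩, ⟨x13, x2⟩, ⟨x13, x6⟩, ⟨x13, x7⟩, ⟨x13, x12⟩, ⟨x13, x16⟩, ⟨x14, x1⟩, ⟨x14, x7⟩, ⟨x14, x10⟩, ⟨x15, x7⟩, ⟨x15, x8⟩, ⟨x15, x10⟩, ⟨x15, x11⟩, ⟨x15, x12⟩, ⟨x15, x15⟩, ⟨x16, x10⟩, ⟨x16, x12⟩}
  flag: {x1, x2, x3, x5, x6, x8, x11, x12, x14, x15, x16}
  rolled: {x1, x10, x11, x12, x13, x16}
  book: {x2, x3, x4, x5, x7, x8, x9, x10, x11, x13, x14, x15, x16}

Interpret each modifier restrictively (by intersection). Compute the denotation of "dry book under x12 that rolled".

{x13, x16}

⟦under x12⟧ = {x : ⟨x, x12⟩ ∈ ⟦under⟧} = {x3, x6, x7, x8, x9, x11, x12, x13, x15, x16}
⟦that rolled⟧ = ⟦rolled⟧ = {x1, x10, x11, x12, x13, x16}
⟦book⟧ = {x2, x3, x4, x5, x7, x8, x9, x10, x11, x13, x14, x15, x16}
… ∩ ⟦under x12⟧ = {x2, x3, x4, x5, x7, x8, x9, x10, x11, x13, x14, x15, x16} ∩ {x3, x6, x7, x8, x9, x11, x12, x13, x15, x16} = {x3, x7, x8, x9, x11, x13, x15, x16}
… ∩ ⟦that rolled⟧ = {x3, x7, x8, x9, x11, x13, x15, x16} ∩ {x1, x10, x11, x12, x13, x16} = {x11, x13, x16}
… ∩ ⟦dry⟧ = {x11, x13, x16} ∩ {x1, x2, x4, x5, x6, x8, x9, x10, x13, x14, x15, x16} = {x13, x16}
So ⟦dry book under x12 that rolled⟧ = {x13, x16}.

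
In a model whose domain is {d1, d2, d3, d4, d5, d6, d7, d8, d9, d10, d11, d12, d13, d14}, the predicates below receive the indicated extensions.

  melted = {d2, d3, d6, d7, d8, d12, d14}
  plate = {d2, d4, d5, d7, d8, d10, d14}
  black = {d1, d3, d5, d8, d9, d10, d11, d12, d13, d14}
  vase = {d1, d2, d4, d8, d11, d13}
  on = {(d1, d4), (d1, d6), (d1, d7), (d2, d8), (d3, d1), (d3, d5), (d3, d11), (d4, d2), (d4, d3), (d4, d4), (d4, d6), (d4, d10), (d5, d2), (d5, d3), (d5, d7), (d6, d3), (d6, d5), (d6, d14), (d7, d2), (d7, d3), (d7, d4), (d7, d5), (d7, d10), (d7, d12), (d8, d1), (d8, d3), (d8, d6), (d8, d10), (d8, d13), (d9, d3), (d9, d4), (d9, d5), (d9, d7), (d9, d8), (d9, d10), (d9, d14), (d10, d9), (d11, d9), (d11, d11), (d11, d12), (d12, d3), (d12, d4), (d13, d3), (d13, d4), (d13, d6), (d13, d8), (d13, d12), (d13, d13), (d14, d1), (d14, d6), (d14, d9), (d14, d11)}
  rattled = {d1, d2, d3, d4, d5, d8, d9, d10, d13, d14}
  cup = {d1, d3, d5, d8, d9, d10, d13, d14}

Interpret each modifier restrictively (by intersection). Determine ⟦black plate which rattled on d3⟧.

⟦which rattled⟧ = ⟦rattled⟧ = {d1, d2, d3, d4, d5, d8, d9, d10, d13, d14}
⟦on d3⟧ = {x : ⟨x, d3⟩ ∈ ⟦on⟧} = {d4, d5, d6, d7, d8, d9, d12, d13}
⟦plate⟧ = {d2, d4, d5, d7, d8, d10, d14}
… ∩ ⟦which rattled⟧ = {d2, d4, d5, d7, d8, d10, d14} ∩ {d1, d2, d3, d4, d5, d8, d9, d10, d13, d14} = {d2, d4, d5, d8, d10, d14}
… ∩ ⟦on d3⟧ = {d2, d4, d5, d8, d10, d14} ∩ {d4, d5, d6, d7, d8, d9, d12, d13} = {d4, d5, d8}
… ∩ ⟦black⟧ = {d4, d5, d8} ∩ {d1, d3, d5, d8, d9, d10, d11, d12, d13, d14} = {d5, d8}
So ⟦black plate which rattled on d3⟧ = {d5, d8}.

{d5, d8}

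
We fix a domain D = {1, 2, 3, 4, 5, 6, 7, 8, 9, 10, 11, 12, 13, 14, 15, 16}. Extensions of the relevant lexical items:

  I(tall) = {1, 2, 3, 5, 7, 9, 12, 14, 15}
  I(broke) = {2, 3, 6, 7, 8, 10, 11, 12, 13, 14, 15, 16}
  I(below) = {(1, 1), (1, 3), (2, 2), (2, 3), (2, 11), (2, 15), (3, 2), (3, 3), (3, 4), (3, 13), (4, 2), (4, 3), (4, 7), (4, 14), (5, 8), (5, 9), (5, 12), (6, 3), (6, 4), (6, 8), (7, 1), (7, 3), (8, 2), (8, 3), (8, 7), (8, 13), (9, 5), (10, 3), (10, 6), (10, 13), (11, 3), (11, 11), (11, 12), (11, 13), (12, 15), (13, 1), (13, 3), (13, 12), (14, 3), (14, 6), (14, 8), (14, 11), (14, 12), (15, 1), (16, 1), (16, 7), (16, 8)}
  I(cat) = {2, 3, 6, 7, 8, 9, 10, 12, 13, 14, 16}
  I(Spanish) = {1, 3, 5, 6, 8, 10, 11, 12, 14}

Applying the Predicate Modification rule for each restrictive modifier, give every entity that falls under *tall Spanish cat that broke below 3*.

{3, 14}

⟦that broke⟧ = ⟦broke⟧ = {2, 3, 6, 7, 8, 10, 11, 12, 13, 14, 15, 16}
⟦below 3⟧ = {x : ⟨x, 3⟩ ∈ ⟦below⟧} = {1, 2, 3, 4, 6, 7, 8, 10, 11, 13, 14}
⟦cat⟧ = {2, 3, 6, 7, 8, 9, 10, 12, 13, 14, 16}
… ∩ ⟦that broke⟧ = {2, 3, 6, 7, 8, 9, 10, 12, 13, 14, 16} ∩ {2, 3, 6, 7, 8, 10, 11, 12, 13, 14, 15, 16} = {2, 3, 6, 7, 8, 10, 12, 13, 14, 16}
… ∩ ⟦below 3⟧ = {2, 3, 6, 7, 8, 10, 12, 13, 14, 16} ∩ {1, 2, 3, 4, 6, 7, 8, 10, 11, 13, 14} = {2, 3, 6, 7, 8, 10, 13, 14}
… ∩ ⟦tall⟧ = {2, 3, 6, 7, 8, 10, 13, 14} ∩ {1, 2, 3, 5, 7, 9, 12, 14, 15} = {2, 3, 7, 14}
… ∩ ⟦Spanish⟧ = {2, 3, 7, 14} ∩ {1, 3, 5, 6, 8, 10, 11, 12, 14} = {3, 14}
So ⟦tall Spanish cat that broke below 3⟧ = {3, 14}.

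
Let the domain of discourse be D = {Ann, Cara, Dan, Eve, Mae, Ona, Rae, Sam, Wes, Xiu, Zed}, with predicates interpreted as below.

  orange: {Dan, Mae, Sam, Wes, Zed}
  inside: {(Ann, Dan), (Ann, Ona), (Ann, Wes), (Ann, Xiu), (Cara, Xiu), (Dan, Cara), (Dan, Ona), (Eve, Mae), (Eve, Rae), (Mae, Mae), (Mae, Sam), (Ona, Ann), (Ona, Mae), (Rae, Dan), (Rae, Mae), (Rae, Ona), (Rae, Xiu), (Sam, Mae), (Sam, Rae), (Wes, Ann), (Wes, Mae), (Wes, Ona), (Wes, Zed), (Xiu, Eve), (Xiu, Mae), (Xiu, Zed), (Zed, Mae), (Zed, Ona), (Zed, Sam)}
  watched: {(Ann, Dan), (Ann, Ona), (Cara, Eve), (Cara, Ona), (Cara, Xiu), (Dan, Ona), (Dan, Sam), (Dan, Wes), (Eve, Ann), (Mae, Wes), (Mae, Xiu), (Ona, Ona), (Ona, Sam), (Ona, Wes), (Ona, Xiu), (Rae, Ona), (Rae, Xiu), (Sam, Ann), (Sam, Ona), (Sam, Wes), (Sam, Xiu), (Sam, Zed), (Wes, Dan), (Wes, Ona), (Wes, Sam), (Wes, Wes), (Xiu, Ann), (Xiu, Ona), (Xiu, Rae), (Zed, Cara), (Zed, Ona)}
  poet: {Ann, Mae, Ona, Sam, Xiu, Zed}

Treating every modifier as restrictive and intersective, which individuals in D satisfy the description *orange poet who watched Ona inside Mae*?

⟦who watched Ona⟧ = {x : ⟨x, Ona⟩ ∈ ⟦watched⟧} = {Ann, Cara, Dan, Ona, Rae, Sam, Wes, Xiu, Zed}
⟦inside Mae⟧ = {x : ⟨x, Mae⟩ ∈ ⟦inside⟧} = {Eve, Mae, Ona, Rae, Sam, Wes, Xiu, Zed}
⟦poet⟧ = {Ann, Mae, Ona, Sam, Xiu, Zed}
… ∩ ⟦who watched Ona⟧ = {Ann, Mae, Ona, Sam, Xiu, Zed} ∩ {Ann, Cara, Dan, Ona, Rae, Sam, Wes, Xiu, Zed} = {Ann, Ona, Sam, Xiu, Zed}
… ∩ ⟦inside Mae⟧ = {Ann, Ona, Sam, Xiu, Zed} ∩ {Eve, Mae, Ona, Rae, Sam, Wes, Xiu, Zed} = {Ona, Sam, Xiu, Zed}
… ∩ ⟦orange⟧ = {Ona, Sam, Xiu, Zed} ∩ {Dan, Mae, Sam, Wes, Zed} = {Sam, Zed}
So ⟦orange poet who watched Ona inside Mae⟧ = {Sam, Zed}.

{Sam, Zed}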